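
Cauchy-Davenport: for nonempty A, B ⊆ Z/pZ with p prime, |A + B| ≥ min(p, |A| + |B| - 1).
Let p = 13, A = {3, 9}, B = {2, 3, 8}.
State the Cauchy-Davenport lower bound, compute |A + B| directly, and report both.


Cauchy-Davenport: |A + B| ≥ min(p, |A| + |B| - 1) for A, B nonempty in Z/pZ.
|A| = 2, |B| = 3, p = 13.
CD lower bound = min(13, 2 + 3 - 1) = min(13, 4) = 4.
Compute A + B mod 13 directly:
a = 3: 3+2=5, 3+3=6, 3+8=11
a = 9: 9+2=11, 9+3=12, 9+8=4
A + B = {4, 5, 6, 11, 12}, so |A + B| = 5.
Verify: 5 ≥ 4? Yes ✓.

CD lower bound = 4, actual |A + B| = 5.


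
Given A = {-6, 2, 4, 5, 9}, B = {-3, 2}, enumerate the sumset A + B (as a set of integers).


A + B = {a + b : a ∈ A, b ∈ B}.
Enumerate all |A|·|B| = 5·2 = 10 pairs (a, b) and collect distinct sums.
a = -6: -6+-3=-9, -6+2=-4
a = 2: 2+-3=-1, 2+2=4
a = 4: 4+-3=1, 4+2=6
a = 5: 5+-3=2, 5+2=7
a = 9: 9+-3=6, 9+2=11
Collecting distinct sums: A + B = {-9, -4, -1, 1, 2, 4, 6, 7, 11}
|A + B| = 9

A + B = {-9, -4, -1, 1, 2, 4, 6, 7, 11}


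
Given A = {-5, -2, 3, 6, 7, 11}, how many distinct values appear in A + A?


A + A = {a + a' : a, a' ∈ A}; |A| = 6.
General bounds: 2|A| - 1 ≤ |A + A| ≤ |A|(|A|+1)/2, i.e. 11 ≤ |A + A| ≤ 21.
Lower bound 2|A|-1 is attained iff A is an arithmetic progression.
Enumerate sums a + a' for a ≤ a' (symmetric, so this suffices):
a = -5: -5+-5=-10, -5+-2=-7, -5+3=-2, -5+6=1, -5+7=2, -5+11=6
a = -2: -2+-2=-4, -2+3=1, -2+6=4, -2+7=5, -2+11=9
a = 3: 3+3=6, 3+6=9, 3+7=10, 3+11=14
a = 6: 6+6=12, 6+7=13, 6+11=17
a = 7: 7+7=14, 7+11=18
a = 11: 11+11=22
Distinct sums: {-10, -7, -4, -2, 1, 2, 4, 5, 6, 9, 10, 12, 13, 14, 17, 18, 22}
|A + A| = 17

|A + A| = 17


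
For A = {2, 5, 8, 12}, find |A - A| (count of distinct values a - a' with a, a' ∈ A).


A - A = {a - a' : a, a' ∈ A}; |A| = 4.
Bounds: 2|A|-1 ≤ |A - A| ≤ |A|² - |A| + 1, i.e. 7 ≤ |A - A| ≤ 13.
Note: 0 ∈ A - A always (from a - a). The set is symmetric: if d ∈ A - A then -d ∈ A - A.
Enumerate nonzero differences d = a - a' with a > a' (then include -d):
Positive differences: {3, 4, 6, 7, 10}
Full difference set: {0} ∪ (positive diffs) ∪ (negative diffs).
|A - A| = 1 + 2·5 = 11 (matches direct enumeration: 11).

|A - A| = 11


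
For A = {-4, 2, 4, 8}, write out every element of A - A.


A - A = {a - a' : a, a' ∈ A}.
Compute a - a' for each ordered pair (a, a'):
a = -4: -4--4=0, -4-2=-6, -4-4=-8, -4-8=-12
a = 2: 2--4=6, 2-2=0, 2-4=-2, 2-8=-6
a = 4: 4--4=8, 4-2=2, 4-4=0, 4-8=-4
a = 8: 8--4=12, 8-2=6, 8-4=4, 8-8=0
Collecting distinct values (and noting 0 appears from a-a):
A - A = {-12, -8, -6, -4, -2, 0, 2, 4, 6, 8, 12}
|A - A| = 11

A - A = {-12, -8, -6, -4, -2, 0, 2, 4, 6, 8, 12}


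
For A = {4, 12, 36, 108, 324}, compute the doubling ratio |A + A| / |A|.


|A| = 5.
Compute A + A by enumerating all 25 pairs.
A + A = {8, 16, 24, 40, 48, 72, 112, 120, 144, 216, 328, 336, 360, 432, 648}, so |A + A| = 15.
K = |A + A| / |A| = 15/5 = 3/1 ≈ 3.0000.
Reference: AP of size 5 gives K = 9/5 ≈ 1.8000; a fully generic set of size 5 gives K ≈ 3.0000.

|A| = 5, |A + A| = 15, K = 15/5 = 3/1.


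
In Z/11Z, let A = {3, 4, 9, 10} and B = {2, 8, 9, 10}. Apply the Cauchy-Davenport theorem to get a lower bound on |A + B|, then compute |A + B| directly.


Cauchy-Davenport: |A + B| ≥ min(p, |A| + |B| - 1) for A, B nonempty in Z/pZ.
|A| = 4, |B| = 4, p = 11.
CD lower bound = min(11, 4 + 4 - 1) = min(11, 7) = 7.
Compute A + B mod 11 directly:
a = 3: 3+2=5, 3+8=0, 3+9=1, 3+10=2
a = 4: 4+2=6, 4+8=1, 4+9=2, 4+10=3
a = 9: 9+2=0, 9+8=6, 9+9=7, 9+10=8
a = 10: 10+2=1, 10+8=7, 10+9=8, 10+10=9
A + B = {0, 1, 2, 3, 5, 6, 7, 8, 9}, so |A + B| = 9.
Verify: 9 ≥ 7? Yes ✓.

CD lower bound = 7, actual |A + B| = 9.


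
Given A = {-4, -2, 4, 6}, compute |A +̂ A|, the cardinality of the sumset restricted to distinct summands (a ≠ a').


Restricted sumset: A +̂ A = {a + a' : a ∈ A, a' ∈ A, a ≠ a'}.
Equivalently, take A + A and drop any sum 2a that is achievable ONLY as a + a for a ∈ A (i.e. sums representable only with equal summands).
Enumerate pairs (a, a') with a < a' (symmetric, so each unordered pair gives one sum; this covers all a ≠ a'):
  -4 + -2 = -6
  -4 + 4 = 0
  -4 + 6 = 2
  -2 + 4 = 2
  -2 + 6 = 4
  4 + 6 = 10
Collected distinct sums: {-6, 0, 2, 4, 10}
|A +̂ A| = 5
(Reference bound: |A +̂ A| ≥ 2|A| - 3 for |A| ≥ 2, with |A| = 4 giving ≥ 5.)

|A +̂ A| = 5


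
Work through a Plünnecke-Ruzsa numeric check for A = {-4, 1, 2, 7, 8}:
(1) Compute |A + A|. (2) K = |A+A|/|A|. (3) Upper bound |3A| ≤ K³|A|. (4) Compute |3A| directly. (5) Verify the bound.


|A| = 5.
Step 1: Compute A + A by enumerating all 25 pairs.
A + A = {-8, -3, -2, 2, 3, 4, 8, 9, 10, 14, 15, 16}, so |A + A| = 12.
Step 2: Doubling constant K = |A + A|/|A| = 12/5 = 12/5 ≈ 2.4000.
Step 3: Plünnecke-Ruzsa gives |3A| ≤ K³·|A| = (2.4000)³ · 5 ≈ 69.1200.
Step 4: Compute 3A = A + A + A directly by enumerating all triples (a,b,c) ∈ A³; |3A| = 22.
Step 5: Check 22 ≤ 69.1200? Yes ✓.

K = 12/5, Plünnecke-Ruzsa bound K³|A| ≈ 69.1200, |3A| = 22, inequality holds.


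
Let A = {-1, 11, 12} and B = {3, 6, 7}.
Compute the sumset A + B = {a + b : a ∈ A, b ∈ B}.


A + B = {a + b : a ∈ A, b ∈ B}.
Enumerate all |A|·|B| = 3·3 = 9 pairs (a, b) and collect distinct sums.
a = -1: -1+3=2, -1+6=5, -1+7=6
a = 11: 11+3=14, 11+6=17, 11+7=18
a = 12: 12+3=15, 12+6=18, 12+7=19
Collecting distinct sums: A + B = {2, 5, 6, 14, 15, 17, 18, 19}
|A + B| = 8

A + B = {2, 5, 6, 14, 15, 17, 18, 19}


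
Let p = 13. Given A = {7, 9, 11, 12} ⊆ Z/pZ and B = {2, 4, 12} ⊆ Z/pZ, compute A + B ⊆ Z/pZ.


Work in Z/13Z: reduce every sum a + b modulo 13.
Enumerate all 12 pairs:
a = 7: 7+2=9, 7+4=11, 7+12=6
a = 9: 9+2=11, 9+4=0, 9+12=8
a = 11: 11+2=0, 11+4=2, 11+12=10
a = 12: 12+2=1, 12+4=3, 12+12=11
Distinct residues collected: {0, 1, 2, 3, 6, 8, 9, 10, 11}
|A + B| = 9 (out of 13 total residues).

A + B = {0, 1, 2, 3, 6, 8, 9, 10, 11}


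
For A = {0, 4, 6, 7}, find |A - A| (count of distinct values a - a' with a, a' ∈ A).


A - A = {a - a' : a, a' ∈ A}; |A| = 4.
Bounds: 2|A|-1 ≤ |A - A| ≤ |A|² - |A| + 1, i.e. 7 ≤ |A - A| ≤ 13.
Note: 0 ∈ A - A always (from a - a). The set is symmetric: if d ∈ A - A then -d ∈ A - A.
Enumerate nonzero differences d = a - a' with a > a' (then include -d):
Positive differences: {1, 2, 3, 4, 6, 7}
Full difference set: {0} ∪ (positive diffs) ∪ (negative diffs).
|A - A| = 1 + 2·6 = 13 (matches direct enumeration: 13).

|A - A| = 13


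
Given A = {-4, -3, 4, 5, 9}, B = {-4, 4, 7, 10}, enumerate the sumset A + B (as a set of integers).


A + B = {a + b : a ∈ A, b ∈ B}.
Enumerate all |A|·|B| = 5·4 = 20 pairs (a, b) and collect distinct sums.
a = -4: -4+-4=-8, -4+4=0, -4+7=3, -4+10=6
a = -3: -3+-4=-7, -3+4=1, -3+7=4, -3+10=7
a = 4: 4+-4=0, 4+4=8, 4+7=11, 4+10=14
a = 5: 5+-4=1, 5+4=9, 5+7=12, 5+10=15
a = 9: 9+-4=5, 9+4=13, 9+7=16, 9+10=19
Collecting distinct sums: A + B = {-8, -7, 0, 1, 3, 4, 5, 6, 7, 8, 9, 11, 12, 13, 14, 15, 16, 19}
|A + B| = 18

A + B = {-8, -7, 0, 1, 3, 4, 5, 6, 7, 8, 9, 11, 12, 13, 14, 15, 16, 19}


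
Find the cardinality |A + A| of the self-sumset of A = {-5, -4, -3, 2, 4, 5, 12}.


A + A = {a + a' : a, a' ∈ A}; |A| = 7.
General bounds: 2|A| - 1 ≤ |A + A| ≤ |A|(|A|+1)/2, i.e. 13 ≤ |A + A| ≤ 28.
Lower bound 2|A|-1 is attained iff A is an arithmetic progression.
Enumerate sums a + a' for a ≤ a' (symmetric, so this suffices):
a = -5: -5+-5=-10, -5+-4=-9, -5+-3=-8, -5+2=-3, -5+4=-1, -5+5=0, -5+12=7
a = -4: -4+-4=-8, -4+-3=-7, -4+2=-2, -4+4=0, -4+5=1, -4+12=8
a = -3: -3+-3=-6, -3+2=-1, -3+4=1, -3+5=2, -3+12=9
a = 2: 2+2=4, 2+4=6, 2+5=7, 2+12=14
a = 4: 4+4=8, 4+5=9, 4+12=16
a = 5: 5+5=10, 5+12=17
a = 12: 12+12=24
Distinct sums: {-10, -9, -8, -7, -6, -3, -2, -1, 0, 1, 2, 4, 6, 7, 8, 9, 10, 14, 16, 17, 24}
|A + A| = 21

|A + A| = 21


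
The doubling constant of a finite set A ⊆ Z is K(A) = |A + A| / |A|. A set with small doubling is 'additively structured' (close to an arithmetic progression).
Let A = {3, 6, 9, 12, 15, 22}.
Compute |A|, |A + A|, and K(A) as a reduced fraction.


|A| = 6.
Compute A + A by enumerating all 36 pairs.
A + A = {6, 9, 12, 15, 18, 21, 24, 25, 27, 28, 30, 31, 34, 37, 44}, so |A + A| = 15.
K = |A + A| / |A| = 15/6 = 5/2 ≈ 2.5000.
Reference: AP of size 6 gives K = 11/6 ≈ 1.8333; a fully generic set of size 6 gives K ≈ 3.5000.

|A| = 6, |A + A| = 15, K = 15/6 = 5/2.


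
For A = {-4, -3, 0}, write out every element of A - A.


A - A = {a - a' : a, a' ∈ A}.
Compute a - a' for each ordered pair (a, a'):
a = -4: -4--4=0, -4--3=-1, -4-0=-4
a = -3: -3--4=1, -3--3=0, -3-0=-3
a = 0: 0--4=4, 0--3=3, 0-0=0
Collecting distinct values (and noting 0 appears from a-a):
A - A = {-4, -3, -1, 0, 1, 3, 4}
|A - A| = 7

A - A = {-4, -3, -1, 0, 1, 3, 4}


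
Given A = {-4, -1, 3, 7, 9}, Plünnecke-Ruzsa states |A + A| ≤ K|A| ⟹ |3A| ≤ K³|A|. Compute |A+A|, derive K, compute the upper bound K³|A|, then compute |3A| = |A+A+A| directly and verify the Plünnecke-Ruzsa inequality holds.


|A| = 5.
Step 1: Compute A + A by enumerating all 25 pairs.
A + A = {-8, -5, -2, -1, 2, 3, 5, 6, 8, 10, 12, 14, 16, 18}, so |A + A| = 14.
Step 2: Doubling constant K = |A + A|/|A| = 14/5 = 14/5 ≈ 2.8000.
Step 3: Plünnecke-Ruzsa gives |3A| ≤ K³·|A| = (2.8000)³ · 5 ≈ 109.7600.
Step 4: Compute 3A = A + A + A directly by enumerating all triples (a,b,c) ∈ A³; |3A| = 27.
Step 5: Check 27 ≤ 109.7600? Yes ✓.

K = 14/5, Plünnecke-Ruzsa bound K³|A| ≈ 109.7600, |3A| = 27, inequality holds.


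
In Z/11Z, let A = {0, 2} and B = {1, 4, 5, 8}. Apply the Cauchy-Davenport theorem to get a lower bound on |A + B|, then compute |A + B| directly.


Cauchy-Davenport: |A + B| ≥ min(p, |A| + |B| - 1) for A, B nonempty in Z/pZ.
|A| = 2, |B| = 4, p = 11.
CD lower bound = min(11, 2 + 4 - 1) = min(11, 5) = 5.
Compute A + B mod 11 directly:
a = 0: 0+1=1, 0+4=4, 0+5=5, 0+8=8
a = 2: 2+1=3, 2+4=6, 2+5=7, 2+8=10
A + B = {1, 3, 4, 5, 6, 7, 8, 10}, so |A + B| = 8.
Verify: 8 ≥ 5? Yes ✓.

CD lower bound = 5, actual |A + B| = 8.


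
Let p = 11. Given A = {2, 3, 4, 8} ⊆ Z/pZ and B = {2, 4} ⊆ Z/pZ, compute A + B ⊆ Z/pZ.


Work in Z/11Z: reduce every sum a + b modulo 11.
Enumerate all 8 pairs:
a = 2: 2+2=4, 2+4=6
a = 3: 3+2=5, 3+4=7
a = 4: 4+2=6, 4+4=8
a = 8: 8+2=10, 8+4=1
Distinct residues collected: {1, 4, 5, 6, 7, 8, 10}
|A + B| = 7 (out of 11 total residues).

A + B = {1, 4, 5, 6, 7, 8, 10}


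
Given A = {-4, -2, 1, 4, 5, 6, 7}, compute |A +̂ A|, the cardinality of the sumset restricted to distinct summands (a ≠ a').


Restricted sumset: A +̂ A = {a + a' : a ∈ A, a' ∈ A, a ≠ a'}.
Equivalently, take A + A and drop any sum 2a that is achievable ONLY as a + a for a ∈ A (i.e. sums representable only with equal summands).
Enumerate pairs (a, a') with a < a' (symmetric, so each unordered pair gives one sum; this covers all a ≠ a'):
  -4 + -2 = -6
  -4 + 1 = -3
  -4 + 4 = 0
  -4 + 5 = 1
  -4 + 6 = 2
  -4 + 7 = 3
  -2 + 1 = -1
  -2 + 4 = 2
  -2 + 5 = 3
  -2 + 6 = 4
  -2 + 7 = 5
  1 + 4 = 5
  1 + 5 = 6
  1 + 6 = 7
  1 + 7 = 8
  4 + 5 = 9
  4 + 6 = 10
  4 + 7 = 11
  5 + 6 = 11
  5 + 7 = 12
  6 + 7 = 13
Collected distinct sums: {-6, -3, -1, 0, 1, 2, 3, 4, 5, 6, 7, 8, 9, 10, 11, 12, 13}
|A +̂ A| = 17
(Reference bound: |A +̂ A| ≥ 2|A| - 3 for |A| ≥ 2, with |A| = 7 giving ≥ 11.)

|A +̂ A| = 17


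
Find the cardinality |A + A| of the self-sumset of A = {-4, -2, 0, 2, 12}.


A + A = {a + a' : a, a' ∈ A}; |A| = 5.
General bounds: 2|A| - 1 ≤ |A + A| ≤ |A|(|A|+1)/2, i.e. 9 ≤ |A + A| ≤ 15.
Lower bound 2|A|-1 is attained iff A is an arithmetic progression.
Enumerate sums a + a' for a ≤ a' (symmetric, so this suffices):
a = -4: -4+-4=-8, -4+-2=-6, -4+0=-4, -4+2=-2, -4+12=8
a = -2: -2+-2=-4, -2+0=-2, -2+2=0, -2+12=10
a = 0: 0+0=0, 0+2=2, 0+12=12
a = 2: 2+2=4, 2+12=14
a = 12: 12+12=24
Distinct sums: {-8, -6, -4, -2, 0, 2, 4, 8, 10, 12, 14, 24}
|A + A| = 12

|A + A| = 12


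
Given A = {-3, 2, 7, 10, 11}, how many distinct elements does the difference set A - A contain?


A - A = {a - a' : a, a' ∈ A}; |A| = 5.
Bounds: 2|A|-1 ≤ |A - A| ≤ |A|² - |A| + 1, i.e. 9 ≤ |A - A| ≤ 21.
Note: 0 ∈ A - A always (from a - a). The set is symmetric: if d ∈ A - A then -d ∈ A - A.
Enumerate nonzero differences d = a - a' with a > a' (then include -d):
Positive differences: {1, 3, 4, 5, 8, 9, 10, 13, 14}
Full difference set: {0} ∪ (positive diffs) ∪ (negative diffs).
|A - A| = 1 + 2·9 = 19 (matches direct enumeration: 19).

|A - A| = 19


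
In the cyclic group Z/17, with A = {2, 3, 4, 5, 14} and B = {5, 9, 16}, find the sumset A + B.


Work in Z/17Z: reduce every sum a + b modulo 17.
Enumerate all 15 pairs:
a = 2: 2+5=7, 2+9=11, 2+16=1
a = 3: 3+5=8, 3+9=12, 3+16=2
a = 4: 4+5=9, 4+9=13, 4+16=3
a = 5: 5+5=10, 5+9=14, 5+16=4
a = 14: 14+5=2, 14+9=6, 14+16=13
Distinct residues collected: {1, 2, 3, 4, 6, 7, 8, 9, 10, 11, 12, 13, 14}
|A + B| = 13 (out of 17 total residues).

A + B = {1, 2, 3, 4, 6, 7, 8, 9, 10, 11, 12, 13, 14}


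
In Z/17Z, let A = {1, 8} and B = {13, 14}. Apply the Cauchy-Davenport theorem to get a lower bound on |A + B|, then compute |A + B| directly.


Cauchy-Davenport: |A + B| ≥ min(p, |A| + |B| - 1) for A, B nonempty in Z/pZ.
|A| = 2, |B| = 2, p = 17.
CD lower bound = min(17, 2 + 2 - 1) = min(17, 3) = 3.
Compute A + B mod 17 directly:
a = 1: 1+13=14, 1+14=15
a = 8: 8+13=4, 8+14=5
A + B = {4, 5, 14, 15}, so |A + B| = 4.
Verify: 4 ≥ 3? Yes ✓.

CD lower bound = 3, actual |A + B| = 4.


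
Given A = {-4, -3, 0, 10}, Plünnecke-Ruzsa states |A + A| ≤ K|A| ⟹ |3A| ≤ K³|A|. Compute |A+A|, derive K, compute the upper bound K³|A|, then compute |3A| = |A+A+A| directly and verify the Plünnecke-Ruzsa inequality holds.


|A| = 4.
Step 1: Compute A + A by enumerating all 16 pairs.
A + A = {-8, -7, -6, -4, -3, 0, 6, 7, 10, 20}, so |A + A| = 10.
Step 2: Doubling constant K = |A + A|/|A| = 10/4 = 10/4 ≈ 2.5000.
Step 3: Plünnecke-Ruzsa gives |3A| ≤ K³·|A| = (2.5000)³ · 4 ≈ 62.5000.
Step 4: Compute 3A = A + A + A directly by enumerating all triples (a,b,c) ∈ A³; |3A| = 20.
Step 5: Check 20 ≤ 62.5000? Yes ✓.

K = 10/4, Plünnecke-Ruzsa bound K³|A| ≈ 62.5000, |3A| = 20, inequality holds.


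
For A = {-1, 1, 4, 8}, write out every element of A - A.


A - A = {a - a' : a, a' ∈ A}.
Compute a - a' for each ordered pair (a, a'):
a = -1: -1--1=0, -1-1=-2, -1-4=-5, -1-8=-9
a = 1: 1--1=2, 1-1=0, 1-4=-3, 1-8=-7
a = 4: 4--1=5, 4-1=3, 4-4=0, 4-8=-4
a = 8: 8--1=9, 8-1=7, 8-4=4, 8-8=0
Collecting distinct values (and noting 0 appears from a-a):
A - A = {-9, -7, -5, -4, -3, -2, 0, 2, 3, 4, 5, 7, 9}
|A - A| = 13

A - A = {-9, -7, -5, -4, -3, -2, 0, 2, 3, 4, 5, 7, 9}


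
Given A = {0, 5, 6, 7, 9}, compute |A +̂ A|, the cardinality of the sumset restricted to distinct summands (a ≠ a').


Restricted sumset: A +̂ A = {a + a' : a ∈ A, a' ∈ A, a ≠ a'}.
Equivalently, take A + A and drop any sum 2a that is achievable ONLY as a + a for a ∈ A (i.e. sums representable only with equal summands).
Enumerate pairs (a, a') with a < a' (symmetric, so each unordered pair gives one sum; this covers all a ≠ a'):
  0 + 5 = 5
  0 + 6 = 6
  0 + 7 = 7
  0 + 9 = 9
  5 + 6 = 11
  5 + 7 = 12
  5 + 9 = 14
  6 + 7 = 13
  6 + 9 = 15
  7 + 9 = 16
Collected distinct sums: {5, 6, 7, 9, 11, 12, 13, 14, 15, 16}
|A +̂ A| = 10
(Reference bound: |A +̂ A| ≥ 2|A| - 3 for |A| ≥ 2, with |A| = 5 giving ≥ 7.)

|A +̂ A| = 10


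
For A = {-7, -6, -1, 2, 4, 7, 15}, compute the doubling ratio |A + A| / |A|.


|A| = 7.
Compute A + A by enumerating all 49 pairs.
A + A = {-14, -13, -12, -8, -7, -5, -4, -3, -2, 0, 1, 3, 4, 6, 8, 9, 11, 14, 17, 19, 22, 30}, so |A + A| = 22.
K = |A + A| / |A| = 22/7 (already in lowest terms) ≈ 3.1429.
Reference: AP of size 7 gives K = 13/7 ≈ 1.8571; a fully generic set of size 7 gives K ≈ 4.0000.

|A| = 7, |A + A| = 22, K = 22/7.


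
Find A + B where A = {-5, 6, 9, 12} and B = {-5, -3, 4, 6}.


A + B = {a + b : a ∈ A, b ∈ B}.
Enumerate all |A|·|B| = 4·4 = 16 pairs (a, b) and collect distinct sums.
a = -5: -5+-5=-10, -5+-3=-8, -5+4=-1, -5+6=1
a = 6: 6+-5=1, 6+-3=3, 6+4=10, 6+6=12
a = 9: 9+-5=4, 9+-3=6, 9+4=13, 9+6=15
a = 12: 12+-5=7, 12+-3=9, 12+4=16, 12+6=18
Collecting distinct sums: A + B = {-10, -8, -1, 1, 3, 4, 6, 7, 9, 10, 12, 13, 15, 16, 18}
|A + B| = 15

A + B = {-10, -8, -1, 1, 3, 4, 6, 7, 9, 10, 12, 13, 15, 16, 18}


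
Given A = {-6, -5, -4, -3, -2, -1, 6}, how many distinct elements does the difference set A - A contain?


A - A = {a - a' : a, a' ∈ A}; |A| = 7.
Bounds: 2|A|-1 ≤ |A - A| ≤ |A|² - |A| + 1, i.e. 13 ≤ |A - A| ≤ 43.
Note: 0 ∈ A - A always (from a - a). The set is symmetric: if d ∈ A - A then -d ∈ A - A.
Enumerate nonzero differences d = a - a' with a > a' (then include -d):
Positive differences: {1, 2, 3, 4, 5, 7, 8, 9, 10, 11, 12}
Full difference set: {0} ∪ (positive diffs) ∪ (negative diffs).
|A - A| = 1 + 2·11 = 23 (matches direct enumeration: 23).

|A - A| = 23


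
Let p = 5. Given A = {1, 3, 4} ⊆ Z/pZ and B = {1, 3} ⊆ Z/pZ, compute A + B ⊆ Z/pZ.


Work in Z/5Z: reduce every sum a + b modulo 5.
Enumerate all 6 pairs:
a = 1: 1+1=2, 1+3=4
a = 3: 3+1=4, 3+3=1
a = 4: 4+1=0, 4+3=2
Distinct residues collected: {0, 1, 2, 4}
|A + B| = 4 (out of 5 total residues).

A + B = {0, 1, 2, 4}


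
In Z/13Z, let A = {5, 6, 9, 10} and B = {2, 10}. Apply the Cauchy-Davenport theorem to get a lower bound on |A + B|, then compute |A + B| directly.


Cauchy-Davenport: |A + B| ≥ min(p, |A| + |B| - 1) for A, B nonempty in Z/pZ.
|A| = 4, |B| = 2, p = 13.
CD lower bound = min(13, 4 + 2 - 1) = min(13, 5) = 5.
Compute A + B mod 13 directly:
a = 5: 5+2=7, 5+10=2
a = 6: 6+2=8, 6+10=3
a = 9: 9+2=11, 9+10=6
a = 10: 10+2=12, 10+10=7
A + B = {2, 3, 6, 7, 8, 11, 12}, so |A + B| = 7.
Verify: 7 ≥ 5? Yes ✓.

CD lower bound = 5, actual |A + B| = 7.


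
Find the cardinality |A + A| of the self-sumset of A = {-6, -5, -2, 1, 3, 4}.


A + A = {a + a' : a, a' ∈ A}; |A| = 6.
General bounds: 2|A| - 1 ≤ |A + A| ≤ |A|(|A|+1)/2, i.e. 11 ≤ |A + A| ≤ 21.
Lower bound 2|A|-1 is attained iff A is an arithmetic progression.
Enumerate sums a + a' for a ≤ a' (symmetric, so this suffices):
a = -6: -6+-6=-12, -6+-5=-11, -6+-2=-8, -6+1=-5, -6+3=-3, -6+4=-2
a = -5: -5+-5=-10, -5+-2=-7, -5+1=-4, -5+3=-2, -5+4=-1
a = -2: -2+-2=-4, -2+1=-1, -2+3=1, -2+4=2
a = 1: 1+1=2, 1+3=4, 1+4=5
a = 3: 3+3=6, 3+4=7
a = 4: 4+4=8
Distinct sums: {-12, -11, -10, -8, -7, -5, -4, -3, -2, -1, 1, 2, 4, 5, 6, 7, 8}
|A + A| = 17

|A + A| = 17


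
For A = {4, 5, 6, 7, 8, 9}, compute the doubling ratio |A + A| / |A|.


|A| = 6.
Compute A + A by enumerating all 36 pairs.
A + A = {8, 9, 10, 11, 12, 13, 14, 15, 16, 17, 18}, so |A + A| = 11.
K = |A + A| / |A| = 11/6 (already in lowest terms) ≈ 1.8333.
Reference: AP of size 6 gives K = 11/6 ≈ 1.8333; a fully generic set of size 6 gives K ≈ 3.5000.

|A| = 6, |A + A| = 11, K = 11/6.


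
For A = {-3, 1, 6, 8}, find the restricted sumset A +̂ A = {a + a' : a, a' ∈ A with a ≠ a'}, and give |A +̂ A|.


Restricted sumset: A +̂ A = {a + a' : a ∈ A, a' ∈ A, a ≠ a'}.
Equivalently, take A + A and drop any sum 2a that is achievable ONLY as a + a for a ∈ A (i.e. sums representable only with equal summands).
Enumerate pairs (a, a') with a < a' (symmetric, so each unordered pair gives one sum; this covers all a ≠ a'):
  -3 + 1 = -2
  -3 + 6 = 3
  -3 + 8 = 5
  1 + 6 = 7
  1 + 8 = 9
  6 + 8 = 14
Collected distinct sums: {-2, 3, 5, 7, 9, 14}
|A +̂ A| = 6
(Reference bound: |A +̂ A| ≥ 2|A| - 3 for |A| ≥ 2, with |A| = 4 giving ≥ 5.)

|A +̂ A| = 6


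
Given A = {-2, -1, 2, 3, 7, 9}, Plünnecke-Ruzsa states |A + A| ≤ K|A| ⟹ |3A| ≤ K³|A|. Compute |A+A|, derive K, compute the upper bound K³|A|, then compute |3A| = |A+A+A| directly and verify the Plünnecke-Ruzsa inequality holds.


|A| = 6.
Step 1: Compute A + A by enumerating all 36 pairs.
A + A = {-4, -3, -2, 0, 1, 2, 4, 5, 6, 7, 8, 9, 10, 11, 12, 14, 16, 18}, so |A + A| = 18.
Step 2: Doubling constant K = |A + A|/|A| = 18/6 = 18/6 ≈ 3.0000.
Step 3: Plünnecke-Ruzsa gives |3A| ≤ K³·|A| = (3.0000)³ · 6 ≈ 162.0000.
Step 4: Compute 3A = A + A + A directly by enumerating all triples (a,b,c) ∈ A³; |3A| = 31.
Step 5: Check 31 ≤ 162.0000? Yes ✓.

K = 18/6, Plünnecke-Ruzsa bound K³|A| ≈ 162.0000, |3A| = 31, inequality holds.


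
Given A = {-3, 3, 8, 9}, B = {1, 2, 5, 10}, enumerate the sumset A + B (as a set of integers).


A + B = {a + b : a ∈ A, b ∈ B}.
Enumerate all |A|·|B| = 4·4 = 16 pairs (a, b) and collect distinct sums.
a = -3: -3+1=-2, -3+2=-1, -3+5=2, -3+10=7
a = 3: 3+1=4, 3+2=5, 3+5=8, 3+10=13
a = 8: 8+1=9, 8+2=10, 8+5=13, 8+10=18
a = 9: 9+1=10, 9+2=11, 9+5=14, 9+10=19
Collecting distinct sums: A + B = {-2, -1, 2, 4, 5, 7, 8, 9, 10, 11, 13, 14, 18, 19}
|A + B| = 14

A + B = {-2, -1, 2, 4, 5, 7, 8, 9, 10, 11, 13, 14, 18, 19}


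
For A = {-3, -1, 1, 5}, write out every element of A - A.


A - A = {a - a' : a, a' ∈ A}.
Compute a - a' for each ordered pair (a, a'):
a = -3: -3--3=0, -3--1=-2, -3-1=-4, -3-5=-8
a = -1: -1--3=2, -1--1=0, -1-1=-2, -1-5=-6
a = 1: 1--3=4, 1--1=2, 1-1=0, 1-5=-4
a = 5: 5--3=8, 5--1=6, 5-1=4, 5-5=0
Collecting distinct values (and noting 0 appears from a-a):
A - A = {-8, -6, -4, -2, 0, 2, 4, 6, 8}
|A - A| = 9

A - A = {-8, -6, -4, -2, 0, 2, 4, 6, 8}


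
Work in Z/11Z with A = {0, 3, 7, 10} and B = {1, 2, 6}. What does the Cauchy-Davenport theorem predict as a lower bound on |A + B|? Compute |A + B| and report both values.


Cauchy-Davenport: |A + B| ≥ min(p, |A| + |B| - 1) for A, B nonempty in Z/pZ.
|A| = 4, |B| = 3, p = 11.
CD lower bound = min(11, 4 + 3 - 1) = min(11, 6) = 6.
Compute A + B mod 11 directly:
a = 0: 0+1=1, 0+2=2, 0+6=6
a = 3: 3+1=4, 3+2=5, 3+6=9
a = 7: 7+1=8, 7+2=9, 7+6=2
a = 10: 10+1=0, 10+2=1, 10+6=5
A + B = {0, 1, 2, 4, 5, 6, 8, 9}, so |A + B| = 8.
Verify: 8 ≥ 6? Yes ✓.

CD lower bound = 6, actual |A + B| = 8.


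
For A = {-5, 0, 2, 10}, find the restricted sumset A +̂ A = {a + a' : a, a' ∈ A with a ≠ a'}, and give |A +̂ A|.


Restricted sumset: A +̂ A = {a + a' : a ∈ A, a' ∈ A, a ≠ a'}.
Equivalently, take A + A and drop any sum 2a that is achievable ONLY as a + a for a ∈ A (i.e. sums representable only with equal summands).
Enumerate pairs (a, a') with a < a' (symmetric, so each unordered pair gives one sum; this covers all a ≠ a'):
  -5 + 0 = -5
  -5 + 2 = -3
  -5 + 10 = 5
  0 + 2 = 2
  0 + 10 = 10
  2 + 10 = 12
Collected distinct sums: {-5, -3, 2, 5, 10, 12}
|A +̂ A| = 6
(Reference bound: |A +̂ A| ≥ 2|A| - 3 for |A| ≥ 2, with |A| = 4 giving ≥ 5.)

|A +̂ A| = 6


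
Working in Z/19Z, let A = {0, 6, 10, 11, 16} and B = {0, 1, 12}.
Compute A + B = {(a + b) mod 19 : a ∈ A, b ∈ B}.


Work in Z/19Z: reduce every sum a + b modulo 19.
Enumerate all 15 pairs:
a = 0: 0+0=0, 0+1=1, 0+12=12
a = 6: 6+0=6, 6+1=7, 6+12=18
a = 10: 10+0=10, 10+1=11, 10+12=3
a = 11: 11+0=11, 11+1=12, 11+12=4
a = 16: 16+0=16, 16+1=17, 16+12=9
Distinct residues collected: {0, 1, 3, 4, 6, 7, 9, 10, 11, 12, 16, 17, 18}
|A + B| = 13 (out of 19 total residues).

A + B = {0, 1, 3, 4, 6, 7, 9, 10, 11, 12, 16, 17, 18}


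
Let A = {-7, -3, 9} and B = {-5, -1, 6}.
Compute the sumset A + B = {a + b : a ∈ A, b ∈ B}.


A + B = {a + b : a ∈ A, b ∈ B}.
Enumerate all |A|·|B| = 3·3 = 9 pairs (a, b) and collect distinct sums.
a = -7: -7+-5=-12, -7+-1=-8, -7+6=-1
a = -3: -3+-5=-8, -3+-1=-4, -3+6=3
a = 9: 9+-5=4, 9+-1=8, 9+6=15
Collecting distinct sums: A + B = {-12, -8, -4, -1, 3, 4, 8, 15}
|A + B| = 8

A + B = {-12, -8, -4, -1, 3, 4, 8, 15}


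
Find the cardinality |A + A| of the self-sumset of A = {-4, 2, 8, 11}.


A + A = {a + a' : a, a' ∈ A}; |A| = 4.
General bounds: 2|A| - 1 ≤ |A + A| ≤ |A|(|A|+1)/2, i.e. 7 ≤ |A + A| ≤ 10.
Lower bound 2|A|-1 is attained iff A is an arithmetic progression.
Enumerate sums a + a' for a ≤ a' (symmetric, so this suffices):
a = -4: -4+-4=-8, -4+2=-2, -4+8=4, -4+11=7
a = 2: 2+2=4, 2+8=10, 2+11=13
a = 8: 8+8=16, 8+11=19
a = 11: 11+11=22
Distinct sums: {-8, -2, 4, 7, 10, 13, 16, 19, 22}
|A + A| = 9

|A + A| = 9


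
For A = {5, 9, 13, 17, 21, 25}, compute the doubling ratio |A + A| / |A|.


|A| = 6.
Compute A + A by enumerating all 36 pairs.
A + A = {10, 14, 18, 22, 26, 30, 34, 38, 42, 46, 50}, so |A + A| = 11.
K = |A + A| / |A| = 11/6 (already in lowest terms) ≈ 1.8333.
Reference: AP of size 6 gives K = 11/6 ≈ 1.8333; a fully generic set of size 6 gives K ≈ 3.5000.

|A| = 6, |A + A| = 11, K = 11/6.


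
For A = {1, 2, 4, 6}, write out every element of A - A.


A - A = {a - a' : a, a' ∈ A}.
Compute a - a' for each ordered pair (a, a'):
a = 1: 1-1=0, 1-2=-1, 1-4=-3, 1-6=-5
a = 2: 2-1=1, 2-2=0, 2-4=-2, 2-6=-4
a = 4: 4-1=3, 4-2=2, 4-4=0, 4-6=-2
a = 6: 6-1=5, 6-2=4, 6-4=2, 6-6=0
Collecting distinct values (and noting 0 appears from a-a):
A - A = {-5, -4, -3, -2, -1, 0, 1, 2, 3, 4, 5}
|A - A| = 11

A - A = {-5, -4, -3, -2, -1, 0, 1, 2, 3, 4, 5}


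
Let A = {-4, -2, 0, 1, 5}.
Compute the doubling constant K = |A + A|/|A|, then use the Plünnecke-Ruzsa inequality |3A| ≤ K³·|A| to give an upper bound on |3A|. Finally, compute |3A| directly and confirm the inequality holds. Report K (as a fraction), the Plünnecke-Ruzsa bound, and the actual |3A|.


|A| = 5.
Step 1: Compute A + A by enumerating all 25 pairs.
A + A = {-8, -6, -4, -3, -2, -1, 0, 1, 2, 3, 5, 6, 10}, so |A + A| = 13.
Step 2: Doubling constant K = |A + A|/|A| = 13/5 = 13/5 ≈ 2.6000.
Step 3: Plünnecke-Ruzsa gives |3A| ≤ K³·|A| = (2.6000)³ · 5 ≈ 87.8800.
Step 4: Compute 3A = A + A + A directly by enumerating all triples (a,b,c) ∈ A³; |3A| = 22.
Step 5: Check 22 ≤ 87.8800? Yes ✓.

K = 13/5, Plünnecke-Ruzsa bound K³|A| ≈ 87.8800, |3A| = 22, inequality holds.


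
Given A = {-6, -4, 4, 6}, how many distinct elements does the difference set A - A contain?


A - A = {a - a' : a, a' ∈ A}; |A| = 4.
Bounds: 2|A|-1 ≤ |A - A| ≤ |A|² - |A| + 1, i.e. 7 ≤ |A - A| ≤ 13.
Note: 0 ∈ A - A always (from a - a). The set is symmetric: if d ∈ A - A then -d ∈ A - A.
Enumerate nonzero differences d = a - a' with a > a' (then include -d):
Positive differences: {2, 8, 10, 12}
Full difference set: {0} ∪ (positive diffs) ∪ (negative diffs).
|A - A| = 1 + 2·4 = 9 (matches direct enumeration: 9).

|A - A| = 9


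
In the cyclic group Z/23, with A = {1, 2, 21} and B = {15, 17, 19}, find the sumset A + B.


Work in Z/23Z: reduce every sum a + b modulo 23.
Enumerate all 9 pairs:
a = 1: 1+15=16, 1+17=18, 1+19=20
a = 2: 2+15=17, 2+17=19, 2+19=21
a = 21: 21+15=13, 21+17=15, 21+19=17
Distinct residues collected: {13, 15, 16, 17, 18, 19, 20, 21}
|A + B| = 8 (out of 23 total residues).

A + B = {13, 15, 16, 17, 18, 19, 20, 21}


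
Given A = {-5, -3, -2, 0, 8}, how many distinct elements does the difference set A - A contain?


A - A = {a - a' : a, a' ∈ A}; |A| = 5.
Bounds: 2|A|-1 ≤ |A - A| ≤ |A|² - |A| + 1, i.e. 9 ≤ |A - A| ≤ 21.
Note: 0 ∈ A - A always (from a - a). The set is symmetric: if d ∈ A - A then -d ∈ A - A.
Enumerate nonzero differences d = a - a' with a > a' (then include -d):
Positive differences: {1, 2, 3, 5, 8, 10, 11, 13}
Full difference set: {0} ∪ (positive diffs) ∪ (negative diffs).
|A - A| = 1 + 2·8 = 17 (matches direct enumeration: 17).

|A - A| = 17


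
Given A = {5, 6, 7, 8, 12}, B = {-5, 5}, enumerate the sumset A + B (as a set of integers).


A + B = {a + b : a ∈ A, b ∈ B}.
Enumerate all |A|·|B| = 5·2 = 10 pairs (a, b) and collect distinct sums.
a = 5: 5+-5=0, 5+5=10
a = 6: 6+-5=1, 6+5=11
a = 7: 7+-5=2, 7+5=12
a = 8: 8+-5=3, 8+5=13
a = 12: 12+-5=7, 12+5=17
Collecting distinct sums: A + B = {0, 1, 2, 3, 7, 10, 11, 12, 13, 17}
|A + B| = 10

A + B = {0, 1, 2, 3, 7, 10, 11, 12, 13, 17}


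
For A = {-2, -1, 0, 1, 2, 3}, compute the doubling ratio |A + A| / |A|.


|A| = 6.
Compute A + A by enumerating all 36 pairs.
A + A = {-4, -3, -2, -1, 0, 1, 2, 3, 4, 5, 6}, so |A + A| = 11.
K = |A + A| / |A| = 11/6 (already in lowest terms) ≈ 1.8333.
Reference: AP of size 6 gives K = 11/6 ≈ 1.8333; a fully generic set of size 6 gives K ≈ 3.5000.

|A| = 6, |A + A| = 11, K = 11/6.


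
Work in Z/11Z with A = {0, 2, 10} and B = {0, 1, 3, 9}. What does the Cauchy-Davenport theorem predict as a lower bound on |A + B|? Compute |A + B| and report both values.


Cauchy-Davenport: |A + B| ≥ min(p, |A| + |B| - 1) for A, B nonempty in Z/pZ.
|A| = 3, |B| = 4, p = 11.
CD lower bound = min(11, 3 + 4 - 1) = min(11, 6) = 6.
Compute A + B mod 11 directly:
a = 0: 0+0=0, 0+1=1, 0+3=3, 0+9=9
a = 2: 2+0=2, 2+1=3, 2+3=5, 2+9=0
a = 10: 10+0=10, 10+1=0, 10+3=2, 10+9=8
A + B = {0, 1, 2, 3, 5, 8, 9, 10}, so |A + B| = 8.
Verify: 8 ≥ 6? Yes ✓.

CD lower bound = 6, actual |A + B| = 8.


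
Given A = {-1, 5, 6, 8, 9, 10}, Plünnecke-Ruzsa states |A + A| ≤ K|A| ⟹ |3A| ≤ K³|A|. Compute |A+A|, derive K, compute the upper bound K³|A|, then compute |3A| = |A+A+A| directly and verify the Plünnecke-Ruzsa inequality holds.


|A| = 6.
Step 1: Compute A + A by enumerating all 36 pairs.
A + A = {-2, 4, 5, 7, 8, 9, 10, 11, 12, 13, 14, 15, 16, 17, 18, 19, 20}, so |A + A| = 17.
Step 2: Doubling constant K = |A + A|/|A| = 17/6 = 17/6 ≈ 2.8333.
Step 3: Plünnecke-Ruzsa gives |3A| ≤ K³·|A| = (2.8333)³ · 6 ≈ 136.4722.
Step 4: Compute 3A = A + A + A directly by enumerating all triples (a,b,c) ∈ A³; |3A| = 28.
Step 5: Check 28 ≤ 136.4722? Yes ✓.

K = 17/6, Plünnecke-Ruzsa bound K³|A| ≈ 136.4722, |3A| = 28, inequality holds.


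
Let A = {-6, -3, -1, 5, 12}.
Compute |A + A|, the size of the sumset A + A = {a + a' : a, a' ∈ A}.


A + A = {a + a' : a, a' ∈ A}; |A| = 5.
General bounds: 2|A| - 1 ≤ |A + A| ≤ |A|(|A|+1)/2, i.e. 9 ≤ |A + A| ≤ 15.
Lower bound 2|A|-1 is attained iff A is an arithmetic progression.
Enumerate sums a + a' for a ≤ a' (symmetric, so this suffices):
a = -6: -6+-6=-12, -6+-3=-9, -6+-1=-7, -6+5=-1, -6+12=6
a = -3: -3+-3=-6, -3+-1=-4, -3+5=2, -3+12=9
a = -1: -1+-1=-2, -1+5=4, -1+12=11
a = 5: 5+5=10, 5+12=17
a = 12: 12+12=24
Distinct sums: {-12, -9, -7, -6, -4, -2, -1, 2, 4, 6, 9, 10, 11, 17, 24}
|A + A| = 15

|A + A| = 15


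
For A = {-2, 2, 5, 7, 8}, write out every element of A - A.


A - A = {a - a' : a, a' ∈ A}.
Compute a - a' for each ordered pair (a, a'):
a = -2: -2--2=0, -2-2=-4, -2-5=-7, -2-7=-9, -2-8=-10
a = 2: 2--2=4, 2-2=0, 2-5=-3, 2-7=-5, 2-8=-6
a = 5: 5--2=7, 5-2=3, 5-5=0, 5-7=-2, 5-8=-3
a = 7: 7--2=9, 7-2=5, 7-5=2, 7-7=0, 7-8=-1
a = 8: 8--2=10, 8-2=6, 8-5=3, 8-7=1, 8-8=0
Collecting distinct values (and noting 0 appears from a-a):
A - A = {-10, -9, -7, -6, -5, -4, -3, -2, -1, 0, 1, 2, 3, 4, 5, 6, 7, 9, 10}
|A - A| = 19

A - A = {-10, -9, -7, -6, -5, -4, -3, -2, -1, 0, 1, 2, 3, 4, 5, 6, 7, 9, 10}


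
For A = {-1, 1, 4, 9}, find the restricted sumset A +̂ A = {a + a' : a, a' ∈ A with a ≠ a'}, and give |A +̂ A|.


Restricted sumset: A +̂ A = {a + a' : a ∈ A, a' ∈ A, a ≠ a'}.
Equivalently, take A + A and drop any sum 2a that is achievable ONLY as a + a for a ∈ A (i.e. sums representable only with equal summands).
Enumerate pairs (a, a') with a < a' (symmetric, so each unordered pair gives one sum; this covers all a ≠ a'):
  -1 + 1 = 0
  -1 + 4 = 3
  -1 + 9 = 8
  1 + 4 = 5
  1 + 9 = 10
  4 + 9 = 13
Collected distinct sums: {0, 3, 5, 8, 10, 13}
|A +̂ A| = 6
(Reference bound: |A +̂ A| ≥ 2|A| - 3 for |A| ≥ 2, with |A| = 4 giving ≥ 5.)

|A +̂ A| = 6


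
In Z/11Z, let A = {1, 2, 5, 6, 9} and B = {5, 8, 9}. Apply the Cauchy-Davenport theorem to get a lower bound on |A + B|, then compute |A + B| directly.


Cauchy-Davenport: |A + B| ≥ min(p, |A| + |B| - 1) for A, B nonempty in Z/pZ.
|A| = 5, |B| = 3, p = 11.
CD lower bound = min(11, 5 + 3 - 1) = min(11, 7) = 7.
Compute A + B mod 11 directly:
a = 1: 1+5=6, 1+8=9, 1+9=10
a = 2: 2+5=7, 2+8=10, 2+9=0
a = 5: 5+5=10, 5+8=2, 5+9=3
a = 6: 6+5=0, 6+8=3, 6+9=4
a = 9: 9+5=3, 9+8=6, 9+9=7
A + B = {0, 2, 3, 4, 6, 7, 9, 10}, so |A + B| = 8.
Verify: 8 ≥ 7? Yes ✓.

CD lower bound = 7, actual |A + B| = 8.


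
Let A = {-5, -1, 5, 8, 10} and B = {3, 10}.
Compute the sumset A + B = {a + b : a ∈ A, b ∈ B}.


A + B = {a + b : a ∈ A, b ∈ B}.
Enumerate all |A|·|B| = 5·2 = 10 pairs (a, b) and collect distinct sums.
a = -5: -5+3=-2, -5+10=5
a = -1: -1+3=2, -1+10=9
a = 5: 5+3=8, 5+10=15
a = 8: 8+3=11, 8+10=18
a = 10: 10+3=13, 10+10=20
Collecting distinct sums: A + B = {-2, 2, 5, 8, 9, 11, 13, 15, 18, 20}
|A + B| = 10

A + B = {-2, 2, 5, 8, 9, 11, 13, 15, 18, 20}


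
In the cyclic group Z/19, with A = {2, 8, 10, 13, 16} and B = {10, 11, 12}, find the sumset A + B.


Work in Z/19Z: reduce every sum a + b modulo 19.
Enumerate all 15 pairs:
a = 2: 2+10=12, 2+11=13, 2+12=14
a = 8: 8+10=18, 8+11=0, 8+12=1
a = 10: 10+10=1, 10+11=2, 10+12=3
a = 13: 13+10=4, 13+11=5, 13+12=6
a = 16: 16+10=7, 16+11=8, 16+12=9
Distinct residues collected: {0, 1, 2, 3, 4, 5, 6, 7, 8, 9, 12, 13, 14, 18}
|A + B| = 14 (out of 19 total residues).

A + B = {0, 1, 2, 3, 4, 5, 6, 7, 8, 9, 12, 13, 14, 18}


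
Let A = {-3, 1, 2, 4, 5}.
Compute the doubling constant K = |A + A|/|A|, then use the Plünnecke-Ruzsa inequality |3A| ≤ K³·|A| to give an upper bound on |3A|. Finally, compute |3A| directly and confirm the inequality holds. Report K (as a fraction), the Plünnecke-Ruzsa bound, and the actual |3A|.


|A| = 5.
Step 1: Compute A + A by enumerating all 25 pairs.
A + A = {-6, -2, -1, 1, 2, 3, 4, 5, 6, 7, 8, 9, 10}, so |A + A| = 13.
Step 2: Doubling constant K = |A + A|/|A| = 13/5 = 13/5 ≈ 2.6000.
Step 3: Plünnecke-Ruzsa gives |3A| ≤ K³·|A| = (2.6000)³ · 5 ≈ 87.8800.
Step 4: Compute 3A = A + A + A directly by enumerating all triples (a,b,c) ∈ A³; |3A| = 21.
Step 5: Check 21 ≤ 87.8800? Yes ✓.

K = 13/5, Plünnecke-Ruzsa bound K³|A| ≈ 87.8800, |3A| = 21, inequality holds.


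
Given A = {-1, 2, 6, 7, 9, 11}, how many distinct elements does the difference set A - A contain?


A - A = {a - a' : a, a' ∈ A}; |A| = 6.
Bounds: 2|A|-1 ≤ |A - A| ≤ |A|² - |A| + 1, i.e. 11 ≤ |A - A| ≤ 31.
Note: 0 ∈ A - A always (from a - a). The set is symmetric: if d ∈ A - A then -d ∈ A - A.
Enumerate nonzero differences d = a - a' with a > a' (then include -d):
Positive differences: {1, 2, 3, 4, 5, 7, 8, 9, 10, 12}
Full difference set: {0} ∪ (positive diffs) ∪ (negative diffs).
|A - A| = 1 + 2·10 = 21 (matches direct enumeration: 21).

|A - A| = 21


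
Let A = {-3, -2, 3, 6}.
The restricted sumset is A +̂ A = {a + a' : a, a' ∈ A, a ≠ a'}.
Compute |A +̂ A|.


Restricted sumset: A +̂ A = {a + a' : a ∈ A, a' ∈ A, a ≠ a'}.
Equivalently, take A + A and drop any sum 2a that is achievable ONLY as a + a for a ∈ A (i.e. sums representable only with equal summands).
Enumerate pairs (a, a') with a < a' (symmetric, so each unordered pair gives one sum; this covers all a ≠ a'):
  -3 + -2 = -5
  -3 + 3 = 0
  -3 + 6 = 3
  -2 + 3 = 1
  -2 + 6 = 4
  3 + 6 = 9
Collected distinct sums: {-5, 0, 1, 3, 4, 9}
|A +̂ A| = 6
(Reference bound: |A +̂ A| ≥ 2|A| - 3 for |A| ≥ 2, with |A| = 4 giving ≥ 5.)

|A +̂ A| = 6


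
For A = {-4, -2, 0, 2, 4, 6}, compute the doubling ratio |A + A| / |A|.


|A| = 6.
Compute A + A by enumerating all 36 pairs.
A + A = {-8, -6, -4, -2, 0, 2, 4, 6, 8, 10, 12}, so |A + A| = 11.
K = |A + A| / |A| = 11/6 (already in lowest terms) ≈ 1.8333.
Reference: AP of size 6 gives K = 11/6 ≈ 1.8333; a fully generic set of size 6 gives K ≈ 3.5000.

|A| = 6, |A + A| = 11, K = 11/6.


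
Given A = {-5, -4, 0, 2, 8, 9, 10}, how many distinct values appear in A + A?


A + A = {a + a' : a, a' ∈ A}; |A| = 7.
General bounds: 2|A| - 1 ≤ |A + A| ≤ |A|(|A|+1)/2, i.e. 13 ≤ |A + A| ≤ 28.
Lower bound 2|A|-1 is attained iff A is an arithmetic progression.
Enumerate sums a + a' for a ≤ a' (symmetric, so this suffices):
a = -5: -5+-5=-10, -5+-4=-9, -5+0=-5, -5+2=-3, -5+8=3, -5+9=4, -5+10=5
a = -4: -4+-4=-8, -4+0=-4, -4+2=-2, -4+8=4, -4+9=5, -4+10=6
a = 0: 0+0=0, 0+2=2, 0+8=8, 0+9=9, 0+10=10
a = 2: 2+2=4, 2+8=10, 2+9=11, 2+10=12
a = 8: 8+8=16, 8+9=17, 8+10=18
a = 9: 9+9=18, 9+10=19
a = 10: 10+10=20
Distinct sums: {-10, -9, -8, -5, -4, -3, -2, 0, 2, 3, 4, 5, 6, 8, 9, 10, 11, 12, 16, 17, 18, 19, 20}
|A + A| = 23

|A + A| = 23


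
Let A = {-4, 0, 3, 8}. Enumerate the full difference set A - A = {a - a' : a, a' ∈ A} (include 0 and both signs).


A - A = {a - a' : a, a' ∈ A}.
Compute a - a' for each ordered pair (a, a'):
a = -4: -4--4=0, -4-0=-4, -4-3=-7, -4-8=-12
a = 0: 0--4=4, 0-0=0, 0-3=-3, 0-8=-8
a = 3: 3--4=7, 3-0=3, 3-3=0, 3-8=-5
a = 8: 8--4=12, 8-0=8, 8-3=5, 8-8=0
Collecting distinct values (and noting 0 appears from a-a):
A - A = {-12, -8, -7, -5, -4, -3, 0, 3, 4, 5, 7, 8, 12}
|A - A| = 13

A - A = {-12, -8, -7, -5, -4, -3, 0, 3, 4, 5, 7, 8, 12}


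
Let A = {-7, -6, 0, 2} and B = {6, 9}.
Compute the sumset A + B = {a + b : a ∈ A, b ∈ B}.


A + B = {a + b : a ∈ A, b ∈ B}.
Enumerate all |A|·|B| = 4·2 = 8 pairs (a, b) and collect distinct sums.
a = -7: -7+6=-1, -7+9=2
a = -6: -6+6=0, -6+9=3
a = 0: 0+6=6, 0+9=9
a = 2: 2+6=8, 2+9=11
Collecting distinct sums: A + B = {-1, 0, 2, 3, 6, 8, 9, 11}
|A + B| = 8

A + B = {-1, 0, 2, 3, 6, 8, 9, 11}


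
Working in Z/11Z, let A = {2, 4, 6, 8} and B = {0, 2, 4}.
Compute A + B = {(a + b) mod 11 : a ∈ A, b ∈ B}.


Work in Z/11Z: reduce every sum a + b modulo 11.
Enumerate all 12 pairs:
a = 2: 2+0=2, 2+2=4, 2+4=6
a = 4: 4+0=4, 4+2=6, 4+4=8
a = 6: 6+0=6, 6+2=8, 6+4=10
a = 8: 8+0=8, 8+2=10, 8+4=1
Distinct residues collected: {1, 2, 4, 6, 8, 10}
|A + B| = 6 (out of 11 total residues).

A + B = {1, 2, 4, 6, 8, 10}


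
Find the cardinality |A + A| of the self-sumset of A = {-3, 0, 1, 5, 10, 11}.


A + A = {a + a' : a, a' ∈ A}; |A| = 6.
General bounds: 2|A| - 1 ≤ |A + A| ≤ |A|(|A|+1)/2, i.e. 11 ≤ |A + A| ≤ 21.
Lower bound 2|A|-1 is attained iff A is an arithmetic progression.
Enumerate sums a + a' for a ≤ a' (symmetric, so this suffices):
a = -3: -3+-3=-6, -3+0=-3, -3+1=-2, -3+5=2, -3+10=7, -3+11=8
a = 0: 0+0=0, 0+1=1, 0+5=5, 0+10=10, 0+11=11
a = 1: 1+1=2, 1+5=6, 1+10=11, 1+11=12
a = 5: 5+5=10, 5+10=15, 5+11=16
a = 10: 10+10=20, 10+11=21
a = 11: 11+11=22
Distinct sums: {-6, -3, -2, 0, 1, 2, 5, 6, 7, 8, 10, 11, 12, 15, 16, 20, 21, 22}
|A + A| = 18

|A + A| = 18


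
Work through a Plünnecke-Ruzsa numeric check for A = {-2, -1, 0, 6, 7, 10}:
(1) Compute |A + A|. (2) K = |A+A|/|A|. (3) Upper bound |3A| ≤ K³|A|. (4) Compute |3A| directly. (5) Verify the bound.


|A| = 6.
Step 1: Compute A + A by enumerating all 36 pairs.
A + A = {-4, -3, -2, -1, 0, 4, 5, 6, 7, 8, 9, 10, 12, 13, 14, 16, 17, 20}, so |A + A| = 18.
Step 2: Doubling constant K = |A + A|/|A| = 18/6 = 18/6 ≈ 3.0000.
Step 3: Plünnecke-Ruzsa gives |3A| ≤ K³·|A| = (3.0000)³ · 6 ≈ 162.0000.
Step 4: Compute 3A = A + A + A directly by enumerating all triples (a,b,c) ∈ A³; |3A| = 33.
Step 5: Check 33 ≤ 162.0000? Yes ✓.

K = 18/6, Plünnecke-Ruzsa bound K³|A| ≈ 162.0000, |3A| = 33, inequality holds.


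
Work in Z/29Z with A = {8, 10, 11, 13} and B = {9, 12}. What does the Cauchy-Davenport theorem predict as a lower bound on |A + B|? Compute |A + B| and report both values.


Cauchy-Davenport: |A + B| ≥ min(p, |A| + |B| - 1) for A, B nonempty in Z/pZ.
|A| = 4, |B| = 2, p = 29.
CD lower bound = min(29, 4 + 2 - 1) = min(29, 5) = 5.
Compute A + B mod 29 directly:
a = 8: 8+9=17, 8+12=20
a = 10: 10+9=19, 10+12=22
a = 11: 11+9=20, 11+12=23
a = 13: 13+9=22, 13+12=25
A + B = {17, 19, 20, 22, 23, 25}, so |A + B| = 6.
Verify: 6 ≥ 5? Yes ✓.

CD lower bound = 5, actual |A + B| = 6.


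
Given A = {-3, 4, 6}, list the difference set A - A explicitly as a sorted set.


A - A = {a - a' : a, a' ∈ A}.
Compute a - a' for each ordered pair (a, a'):
a = -3: -3--3=0, -3-4=-7, -3-6=-9
a = 4: 4--3=7, 4-4=0, 4-6=-2
a = 6: 6--3=9, 6-4=2, 6-6=0
Collecting distinct values (and noting 0 appears from a-a):
A - A = {-9, -7, -2, 0, 2, 7, 9}
|A - A| = 7

A - A = {-9, -7, -2, 0, 2, 7, 9}
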